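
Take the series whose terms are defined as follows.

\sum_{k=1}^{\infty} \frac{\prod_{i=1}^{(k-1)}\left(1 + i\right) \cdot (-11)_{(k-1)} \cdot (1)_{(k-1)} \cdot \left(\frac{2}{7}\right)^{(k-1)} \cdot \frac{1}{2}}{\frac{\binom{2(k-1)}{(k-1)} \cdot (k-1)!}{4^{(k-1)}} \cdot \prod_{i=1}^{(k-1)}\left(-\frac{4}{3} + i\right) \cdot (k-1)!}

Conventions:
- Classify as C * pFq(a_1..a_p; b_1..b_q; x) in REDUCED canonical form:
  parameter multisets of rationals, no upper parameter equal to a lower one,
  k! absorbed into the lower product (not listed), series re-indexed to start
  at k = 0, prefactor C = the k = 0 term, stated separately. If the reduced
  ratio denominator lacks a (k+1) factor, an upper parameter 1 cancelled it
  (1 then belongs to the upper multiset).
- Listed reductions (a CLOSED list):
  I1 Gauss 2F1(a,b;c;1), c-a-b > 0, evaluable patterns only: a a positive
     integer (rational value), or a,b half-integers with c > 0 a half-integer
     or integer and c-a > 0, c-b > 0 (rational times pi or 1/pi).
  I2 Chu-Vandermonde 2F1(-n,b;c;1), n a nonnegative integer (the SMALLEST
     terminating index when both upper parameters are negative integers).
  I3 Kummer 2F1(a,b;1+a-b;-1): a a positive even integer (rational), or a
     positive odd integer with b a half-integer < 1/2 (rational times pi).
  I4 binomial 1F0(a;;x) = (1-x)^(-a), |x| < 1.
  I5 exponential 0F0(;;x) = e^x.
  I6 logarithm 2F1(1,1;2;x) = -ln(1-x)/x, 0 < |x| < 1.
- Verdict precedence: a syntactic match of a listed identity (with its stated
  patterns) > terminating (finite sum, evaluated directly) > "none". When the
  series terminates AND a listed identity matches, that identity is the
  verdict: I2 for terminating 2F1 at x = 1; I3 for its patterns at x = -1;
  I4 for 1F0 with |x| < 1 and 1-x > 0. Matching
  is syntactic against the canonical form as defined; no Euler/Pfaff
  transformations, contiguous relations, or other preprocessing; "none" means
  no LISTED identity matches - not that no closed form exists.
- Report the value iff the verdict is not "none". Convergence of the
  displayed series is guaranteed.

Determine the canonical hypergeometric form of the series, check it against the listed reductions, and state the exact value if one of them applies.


The series (x = \frac{2}{7}) is 3F2: upper {-11, 1, 2}, lower {-\frac{1}{3}, \frac{1}{2}}, prefactor \frac{1}{2}. Verdict: terminating at k = 11: the factor (-11)_k kills every later term; summing the 12 survivors is exact. Its exact value is -\frac{390195008027454200777}{942395378277798675230}.

Structural cue: t_0 = \frac{1}{2} here, and the lower central binomial (C = 1/2) hides (1/2)_k.
Ratio: r(k) = \frac{2}{7} * (k-11) (k+1) (k+2) / [(k-\frac{1}{3}) (k+\frac{1}{2}) (k+1)] ; factor over Q: parameters, x = \frac{2}{7}, and C = \frac{1}{2}.


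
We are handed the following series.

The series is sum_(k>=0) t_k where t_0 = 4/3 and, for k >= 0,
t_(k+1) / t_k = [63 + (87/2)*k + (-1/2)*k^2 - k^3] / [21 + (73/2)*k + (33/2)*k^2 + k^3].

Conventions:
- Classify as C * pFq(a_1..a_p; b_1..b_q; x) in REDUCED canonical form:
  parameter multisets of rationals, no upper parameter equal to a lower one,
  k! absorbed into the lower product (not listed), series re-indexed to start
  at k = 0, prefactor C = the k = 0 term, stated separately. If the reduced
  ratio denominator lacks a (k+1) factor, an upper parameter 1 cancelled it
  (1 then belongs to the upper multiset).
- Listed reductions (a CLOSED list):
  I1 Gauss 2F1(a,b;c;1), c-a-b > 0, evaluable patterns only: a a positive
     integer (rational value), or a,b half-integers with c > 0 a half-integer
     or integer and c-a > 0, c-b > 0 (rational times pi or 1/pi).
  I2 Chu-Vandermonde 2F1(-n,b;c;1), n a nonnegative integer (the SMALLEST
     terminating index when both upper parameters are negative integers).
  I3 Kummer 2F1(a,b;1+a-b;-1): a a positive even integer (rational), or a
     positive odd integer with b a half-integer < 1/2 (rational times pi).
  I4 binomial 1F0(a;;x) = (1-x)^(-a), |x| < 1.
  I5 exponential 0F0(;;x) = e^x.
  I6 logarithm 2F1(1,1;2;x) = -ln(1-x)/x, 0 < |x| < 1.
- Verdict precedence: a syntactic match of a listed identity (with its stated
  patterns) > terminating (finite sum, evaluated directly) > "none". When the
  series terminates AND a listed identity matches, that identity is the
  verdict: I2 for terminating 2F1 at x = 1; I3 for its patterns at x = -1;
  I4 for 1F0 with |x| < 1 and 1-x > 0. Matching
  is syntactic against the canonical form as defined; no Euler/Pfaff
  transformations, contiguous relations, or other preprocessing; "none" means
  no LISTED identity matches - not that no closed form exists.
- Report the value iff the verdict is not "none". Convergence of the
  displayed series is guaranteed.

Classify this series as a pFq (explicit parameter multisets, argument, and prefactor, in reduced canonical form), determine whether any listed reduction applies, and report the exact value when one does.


Reduced: x = -1, 2F1, upper = {-7, 6}, lower = {14}, C = 4/3. Verdict: the Kummer evaluation I3 fires (x = -1; c = 14 equals 1+a-b for upper {-7, 6}: listed pattern). Value: 286/15.

Key step: t_0 = 4/3 here, and factor the ratio over Q (C = 4/3): negated roots = parameters.
Term ratio: r(k) = (-1) * (k-7) (k+6) / [(k+14) (k+1)] - rational in k, leading ratio (-1); with t_0 = 4/3, classification follows.


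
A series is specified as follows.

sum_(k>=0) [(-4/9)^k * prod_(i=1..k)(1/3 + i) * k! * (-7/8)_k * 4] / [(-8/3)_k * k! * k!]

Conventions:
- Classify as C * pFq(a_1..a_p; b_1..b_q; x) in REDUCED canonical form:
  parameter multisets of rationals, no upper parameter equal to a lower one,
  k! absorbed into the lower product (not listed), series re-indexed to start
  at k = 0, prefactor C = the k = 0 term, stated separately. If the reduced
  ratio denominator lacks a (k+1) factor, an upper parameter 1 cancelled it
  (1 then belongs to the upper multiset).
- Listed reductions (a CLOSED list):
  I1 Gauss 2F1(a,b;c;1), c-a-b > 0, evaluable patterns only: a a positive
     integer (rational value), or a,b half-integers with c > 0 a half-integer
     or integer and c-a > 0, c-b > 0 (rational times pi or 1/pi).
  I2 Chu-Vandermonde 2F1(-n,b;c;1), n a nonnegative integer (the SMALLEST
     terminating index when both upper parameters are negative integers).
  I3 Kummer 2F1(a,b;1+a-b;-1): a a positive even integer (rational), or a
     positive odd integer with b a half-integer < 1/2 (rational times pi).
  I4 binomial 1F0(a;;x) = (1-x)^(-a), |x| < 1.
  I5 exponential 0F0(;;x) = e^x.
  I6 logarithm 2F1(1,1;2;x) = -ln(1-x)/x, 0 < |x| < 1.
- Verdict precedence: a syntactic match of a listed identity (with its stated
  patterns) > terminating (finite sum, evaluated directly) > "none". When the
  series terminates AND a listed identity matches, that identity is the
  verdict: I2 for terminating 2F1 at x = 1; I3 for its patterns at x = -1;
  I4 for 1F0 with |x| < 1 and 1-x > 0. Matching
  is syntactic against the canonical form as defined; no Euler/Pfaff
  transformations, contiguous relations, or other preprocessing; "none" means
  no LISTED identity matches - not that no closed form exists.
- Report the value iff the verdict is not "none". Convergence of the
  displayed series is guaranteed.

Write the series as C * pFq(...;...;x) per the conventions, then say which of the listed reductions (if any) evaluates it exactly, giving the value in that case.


With C = 4: the canonical form is 2F1(-7/8, 4/3; -8/3; -4/9). Verdict: none. No listed pattern accepts 2F1(-7/8, 4/3; -8/3; -4/9).

Structural cue: from the first term 4: the denominator's factorial ratio (prefactor 4) is a lower Pochhammer.
Adjacent-term ratio: r(k) = (-4/9) * (k-7/8) (k+4/3) / [(k-8/3) (k+1)] - rational in k, leading ratio (-4/9); with t_0 = 4, classification follows.


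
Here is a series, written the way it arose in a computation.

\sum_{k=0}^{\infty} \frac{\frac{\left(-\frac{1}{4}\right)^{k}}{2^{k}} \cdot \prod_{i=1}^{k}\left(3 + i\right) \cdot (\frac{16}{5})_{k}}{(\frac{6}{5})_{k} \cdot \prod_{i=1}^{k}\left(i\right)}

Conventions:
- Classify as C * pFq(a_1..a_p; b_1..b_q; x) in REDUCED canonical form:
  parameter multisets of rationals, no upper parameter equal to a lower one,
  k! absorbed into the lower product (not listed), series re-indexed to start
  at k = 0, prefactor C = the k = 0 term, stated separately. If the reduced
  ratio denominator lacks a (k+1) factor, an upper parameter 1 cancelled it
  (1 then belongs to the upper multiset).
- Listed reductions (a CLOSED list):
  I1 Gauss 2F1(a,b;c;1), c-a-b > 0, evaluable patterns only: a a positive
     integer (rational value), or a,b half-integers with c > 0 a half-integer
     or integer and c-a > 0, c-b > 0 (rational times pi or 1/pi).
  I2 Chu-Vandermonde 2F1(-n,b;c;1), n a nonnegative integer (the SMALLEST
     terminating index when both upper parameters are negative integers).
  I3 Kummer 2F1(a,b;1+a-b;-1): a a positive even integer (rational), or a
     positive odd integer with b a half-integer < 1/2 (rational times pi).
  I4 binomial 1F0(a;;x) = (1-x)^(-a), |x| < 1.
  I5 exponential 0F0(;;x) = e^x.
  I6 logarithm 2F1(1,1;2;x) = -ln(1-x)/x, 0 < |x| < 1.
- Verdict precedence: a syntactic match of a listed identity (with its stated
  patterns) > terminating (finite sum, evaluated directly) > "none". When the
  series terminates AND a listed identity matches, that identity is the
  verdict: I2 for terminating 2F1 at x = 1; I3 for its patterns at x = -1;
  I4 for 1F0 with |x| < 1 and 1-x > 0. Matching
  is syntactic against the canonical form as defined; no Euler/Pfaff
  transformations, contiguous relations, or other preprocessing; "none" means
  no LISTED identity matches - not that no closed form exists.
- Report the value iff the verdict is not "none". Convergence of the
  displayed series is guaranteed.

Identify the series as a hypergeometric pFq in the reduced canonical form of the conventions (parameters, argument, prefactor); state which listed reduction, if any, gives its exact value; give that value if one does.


Canonical form: C = 1 times 2F1 with upper {\frac{16}{5}, 4}, lower {\frac{6}{5}}, x = -\frac{1}{8}. Verdict: none. A 2F1 with upper {\frac{16}{5}, 4} fits none of I1-I6 at x = -\frac{1}{8}; the sum runs forever.

Key step: t_0 being 1, the product of the first k integers (C = 1, x = -1/8) is k!.
Consecutive-term ratio: r(k) = -\frac{1}{8} * (k+\frac{16}{5}) (k+4) / [(k+\frac{6}{5}) (k+1)] - poly over poly, x = -\frac{1}{8} from leading terms; C = 1 at k = 0.


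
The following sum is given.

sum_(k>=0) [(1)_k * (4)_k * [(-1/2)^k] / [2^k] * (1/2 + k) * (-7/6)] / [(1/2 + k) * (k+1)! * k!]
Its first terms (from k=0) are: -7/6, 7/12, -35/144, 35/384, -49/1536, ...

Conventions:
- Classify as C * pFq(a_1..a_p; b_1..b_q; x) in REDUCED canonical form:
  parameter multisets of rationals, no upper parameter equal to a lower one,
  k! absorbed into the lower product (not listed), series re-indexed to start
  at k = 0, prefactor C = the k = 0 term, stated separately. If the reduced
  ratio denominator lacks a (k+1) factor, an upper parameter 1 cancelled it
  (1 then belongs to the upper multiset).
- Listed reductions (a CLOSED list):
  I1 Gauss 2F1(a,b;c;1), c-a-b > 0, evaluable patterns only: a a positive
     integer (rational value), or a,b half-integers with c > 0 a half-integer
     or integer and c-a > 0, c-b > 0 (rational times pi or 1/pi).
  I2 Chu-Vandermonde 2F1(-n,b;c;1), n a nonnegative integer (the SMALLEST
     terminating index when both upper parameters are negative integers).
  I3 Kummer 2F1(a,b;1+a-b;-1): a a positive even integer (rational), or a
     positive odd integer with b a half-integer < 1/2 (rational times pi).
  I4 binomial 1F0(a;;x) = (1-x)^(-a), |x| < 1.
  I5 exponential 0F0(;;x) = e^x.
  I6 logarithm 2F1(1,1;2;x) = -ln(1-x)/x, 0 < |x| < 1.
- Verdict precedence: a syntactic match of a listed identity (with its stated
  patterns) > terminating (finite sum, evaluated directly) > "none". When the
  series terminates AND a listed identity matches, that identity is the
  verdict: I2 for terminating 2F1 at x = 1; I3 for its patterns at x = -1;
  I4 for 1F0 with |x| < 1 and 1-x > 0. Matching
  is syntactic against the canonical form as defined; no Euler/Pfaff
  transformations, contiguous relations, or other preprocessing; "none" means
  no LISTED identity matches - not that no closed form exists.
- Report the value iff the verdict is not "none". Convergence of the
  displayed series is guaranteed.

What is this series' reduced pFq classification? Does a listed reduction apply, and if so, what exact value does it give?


At argument -1/4: a 2F1 with upper {1, 4}, lower {2}, scaled by C = -7/6. Verdict: none. A 2F1 with upper {1, 4} fits none of I1-I6 at x = -1/4; the sum runs forever.

First insight: t_0 = -7/6 here, and the factor k + 1/2 cancels (top and bottom), leaving prefactor -7/6.
Step ratio: r(k) = (-1/4) * (k+1) (k+4) / [(k+2) (k+1)] - rational; roots negated = parameters, x = (-1/4), C = -7/6.


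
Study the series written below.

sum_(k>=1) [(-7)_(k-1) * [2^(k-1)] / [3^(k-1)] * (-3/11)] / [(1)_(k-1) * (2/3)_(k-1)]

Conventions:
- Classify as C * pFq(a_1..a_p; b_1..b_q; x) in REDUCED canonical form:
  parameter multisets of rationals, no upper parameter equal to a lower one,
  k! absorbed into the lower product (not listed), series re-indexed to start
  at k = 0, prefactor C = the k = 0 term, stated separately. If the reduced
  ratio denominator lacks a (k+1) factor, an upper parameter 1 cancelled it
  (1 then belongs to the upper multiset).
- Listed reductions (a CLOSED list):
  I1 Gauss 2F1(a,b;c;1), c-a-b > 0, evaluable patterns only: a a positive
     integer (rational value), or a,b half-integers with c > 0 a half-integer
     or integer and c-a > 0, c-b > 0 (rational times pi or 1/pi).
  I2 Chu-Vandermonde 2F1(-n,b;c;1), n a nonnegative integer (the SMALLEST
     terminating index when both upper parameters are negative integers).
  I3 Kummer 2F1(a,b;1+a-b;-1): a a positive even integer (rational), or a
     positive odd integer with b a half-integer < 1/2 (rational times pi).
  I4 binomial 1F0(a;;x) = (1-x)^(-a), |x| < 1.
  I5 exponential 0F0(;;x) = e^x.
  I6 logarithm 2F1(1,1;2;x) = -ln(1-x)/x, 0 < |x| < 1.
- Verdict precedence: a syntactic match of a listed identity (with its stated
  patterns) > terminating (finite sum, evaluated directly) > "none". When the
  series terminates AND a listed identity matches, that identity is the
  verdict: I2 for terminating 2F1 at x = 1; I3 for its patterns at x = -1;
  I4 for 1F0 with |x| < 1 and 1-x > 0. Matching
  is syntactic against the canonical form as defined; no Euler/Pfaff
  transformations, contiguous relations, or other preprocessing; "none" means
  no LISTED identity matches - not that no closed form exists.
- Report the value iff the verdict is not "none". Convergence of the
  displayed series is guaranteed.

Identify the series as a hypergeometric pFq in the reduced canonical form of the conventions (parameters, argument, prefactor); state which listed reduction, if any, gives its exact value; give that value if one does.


x = 2/3 here; the reduced form reads 1F1, upper {-7}, lower {2/3}, C = -3/11. Verdict: terminating - the sum ends at index 7 because -7 is a negative integer; exact evaluation follows. Sum: 101331/719950.

Key step: from the first term -3/11: the two geometric factors (C = -3/11, x = 2/3) combine into one argument.
Adjacent-term ratio: r(k) = (2/3) * (k-7) / [(k+2/3) (k+1)] - rational in k, leading ratio (2/3); with t_0 = -3/11, classification follows.


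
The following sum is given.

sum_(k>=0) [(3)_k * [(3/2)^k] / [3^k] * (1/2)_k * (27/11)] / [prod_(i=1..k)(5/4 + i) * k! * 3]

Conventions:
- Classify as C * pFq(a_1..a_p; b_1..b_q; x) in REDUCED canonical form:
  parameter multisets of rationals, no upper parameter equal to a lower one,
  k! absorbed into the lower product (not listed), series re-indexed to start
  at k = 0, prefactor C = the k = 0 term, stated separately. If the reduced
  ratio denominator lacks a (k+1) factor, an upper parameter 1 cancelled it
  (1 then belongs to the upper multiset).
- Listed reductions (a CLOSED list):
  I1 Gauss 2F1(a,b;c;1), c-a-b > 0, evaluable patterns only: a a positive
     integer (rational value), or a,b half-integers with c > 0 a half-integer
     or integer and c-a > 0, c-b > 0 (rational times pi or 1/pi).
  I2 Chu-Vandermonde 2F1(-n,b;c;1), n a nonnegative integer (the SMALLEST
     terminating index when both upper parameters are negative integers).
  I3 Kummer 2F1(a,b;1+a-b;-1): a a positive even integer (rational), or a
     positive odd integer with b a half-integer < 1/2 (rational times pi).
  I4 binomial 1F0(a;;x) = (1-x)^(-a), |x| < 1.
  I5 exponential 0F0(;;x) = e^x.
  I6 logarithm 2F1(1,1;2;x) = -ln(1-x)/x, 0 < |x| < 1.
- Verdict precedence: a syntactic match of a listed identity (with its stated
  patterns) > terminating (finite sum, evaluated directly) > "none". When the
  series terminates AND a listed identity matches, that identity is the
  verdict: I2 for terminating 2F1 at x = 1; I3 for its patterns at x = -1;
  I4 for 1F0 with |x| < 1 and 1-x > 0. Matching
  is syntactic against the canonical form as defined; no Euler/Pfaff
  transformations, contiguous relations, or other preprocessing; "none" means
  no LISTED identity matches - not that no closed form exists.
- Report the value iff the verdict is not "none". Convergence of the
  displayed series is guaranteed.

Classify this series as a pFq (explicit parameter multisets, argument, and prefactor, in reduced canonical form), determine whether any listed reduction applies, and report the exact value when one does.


Reduced: x = 1/2, 2F1, upper = {1/2, 3}, lower = {9/4}, C = 9/11. Verdict: none. A 2F1 with upper {1/2, 3} fits none of I1-I6 at x = 1/2; the sum runs forever.

Key step: t_0 being 9/11, the two k-th powers (C = 9/11) combine into one argument.
Step ratio: r(k) = (1/2) * (k+1/2) (k+3) / [(k+9/4) (k+1)] - rational in k. x = (1/2); t_0 = 9/11; negate the roots.


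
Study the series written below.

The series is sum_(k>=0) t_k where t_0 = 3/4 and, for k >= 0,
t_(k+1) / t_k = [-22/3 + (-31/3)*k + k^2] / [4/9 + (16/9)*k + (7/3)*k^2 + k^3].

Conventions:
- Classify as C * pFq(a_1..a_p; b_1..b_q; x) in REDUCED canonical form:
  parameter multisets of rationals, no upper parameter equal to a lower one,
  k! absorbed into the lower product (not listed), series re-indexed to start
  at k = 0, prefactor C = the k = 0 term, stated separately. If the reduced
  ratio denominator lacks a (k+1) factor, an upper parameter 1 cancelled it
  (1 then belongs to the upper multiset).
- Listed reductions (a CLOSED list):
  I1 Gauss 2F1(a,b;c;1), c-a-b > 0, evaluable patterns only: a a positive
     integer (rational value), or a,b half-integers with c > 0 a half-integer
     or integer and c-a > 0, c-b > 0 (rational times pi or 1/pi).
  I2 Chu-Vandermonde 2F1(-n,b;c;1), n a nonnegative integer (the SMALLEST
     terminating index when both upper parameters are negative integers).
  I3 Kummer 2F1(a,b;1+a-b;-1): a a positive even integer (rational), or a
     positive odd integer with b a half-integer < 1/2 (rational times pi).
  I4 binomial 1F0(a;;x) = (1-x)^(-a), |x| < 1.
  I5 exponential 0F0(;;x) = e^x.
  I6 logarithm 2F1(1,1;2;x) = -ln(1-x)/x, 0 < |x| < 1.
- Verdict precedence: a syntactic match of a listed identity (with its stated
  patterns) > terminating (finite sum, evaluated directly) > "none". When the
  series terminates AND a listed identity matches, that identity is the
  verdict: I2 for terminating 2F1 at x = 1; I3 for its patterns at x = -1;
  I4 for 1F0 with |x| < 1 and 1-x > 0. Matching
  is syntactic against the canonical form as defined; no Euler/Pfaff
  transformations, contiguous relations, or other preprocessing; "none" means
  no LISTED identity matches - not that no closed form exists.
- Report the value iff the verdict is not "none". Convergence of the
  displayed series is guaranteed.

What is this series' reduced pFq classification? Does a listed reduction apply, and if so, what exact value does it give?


This is 3/4 * 1F1(-11; 2/3; 1) in reduced canonical form. Verdict: terminating - upper -11 stops the sum at k = 11; the 12 terms are added exactly. Hence: 7124323684623/9298197708800.

First insight: x = 1 and cancel k + 2/3 from the displayed ratio first; then prefactor 3/4.
Step ratio: r(k) = 1 * (k-11) / [(k+2/3) (k+1)] - rational in k, leading ratio 1; with t_0 = 3/4, classification follows.


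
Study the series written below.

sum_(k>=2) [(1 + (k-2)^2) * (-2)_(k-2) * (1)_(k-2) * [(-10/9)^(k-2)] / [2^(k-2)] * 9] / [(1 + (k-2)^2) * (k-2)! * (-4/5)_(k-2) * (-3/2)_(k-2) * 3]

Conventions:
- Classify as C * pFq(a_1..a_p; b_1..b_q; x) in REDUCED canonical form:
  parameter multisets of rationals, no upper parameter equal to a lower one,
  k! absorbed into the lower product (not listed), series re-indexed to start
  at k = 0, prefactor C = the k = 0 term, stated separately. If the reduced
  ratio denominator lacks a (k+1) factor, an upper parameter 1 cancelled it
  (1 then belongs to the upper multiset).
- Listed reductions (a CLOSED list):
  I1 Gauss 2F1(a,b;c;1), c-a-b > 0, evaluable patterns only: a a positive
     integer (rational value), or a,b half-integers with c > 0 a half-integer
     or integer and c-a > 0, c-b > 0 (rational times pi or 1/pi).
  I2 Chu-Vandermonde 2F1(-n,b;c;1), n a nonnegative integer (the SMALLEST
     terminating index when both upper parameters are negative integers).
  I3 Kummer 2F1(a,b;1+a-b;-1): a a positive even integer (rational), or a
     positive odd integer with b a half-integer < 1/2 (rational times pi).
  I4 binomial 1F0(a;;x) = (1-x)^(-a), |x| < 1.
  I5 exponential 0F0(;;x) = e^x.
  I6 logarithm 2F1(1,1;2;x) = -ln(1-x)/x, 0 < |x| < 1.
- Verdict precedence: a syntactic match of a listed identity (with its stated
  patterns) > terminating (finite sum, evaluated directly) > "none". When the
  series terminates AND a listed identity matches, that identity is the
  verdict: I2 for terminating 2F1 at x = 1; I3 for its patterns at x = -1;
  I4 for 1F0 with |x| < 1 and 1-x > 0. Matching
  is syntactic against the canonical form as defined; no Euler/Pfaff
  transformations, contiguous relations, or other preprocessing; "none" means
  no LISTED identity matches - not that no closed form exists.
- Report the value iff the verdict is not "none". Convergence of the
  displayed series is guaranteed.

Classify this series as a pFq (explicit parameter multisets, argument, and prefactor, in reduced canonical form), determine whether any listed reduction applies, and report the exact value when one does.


Classification (C = 3): 2F2 with upper {-2, 1}, lower {-3/2, -4/5}, argument x = -5/9. Verdict: terminating - the sum ends at index 2 because -2 is a negative integer; exact evaluation follows. Sum: -782/81.

The tell: t_0 = 3 here, and the constant factors (prefactor 3) combine into one prefactor.
Step ratio: r(k) = (-5/9) * (k-2) (k+1) / [(k-3/2) (k-4/5) (k+1)] - poly over poly, x = (-5/9) from leading terms; C = 3 at k = 0.


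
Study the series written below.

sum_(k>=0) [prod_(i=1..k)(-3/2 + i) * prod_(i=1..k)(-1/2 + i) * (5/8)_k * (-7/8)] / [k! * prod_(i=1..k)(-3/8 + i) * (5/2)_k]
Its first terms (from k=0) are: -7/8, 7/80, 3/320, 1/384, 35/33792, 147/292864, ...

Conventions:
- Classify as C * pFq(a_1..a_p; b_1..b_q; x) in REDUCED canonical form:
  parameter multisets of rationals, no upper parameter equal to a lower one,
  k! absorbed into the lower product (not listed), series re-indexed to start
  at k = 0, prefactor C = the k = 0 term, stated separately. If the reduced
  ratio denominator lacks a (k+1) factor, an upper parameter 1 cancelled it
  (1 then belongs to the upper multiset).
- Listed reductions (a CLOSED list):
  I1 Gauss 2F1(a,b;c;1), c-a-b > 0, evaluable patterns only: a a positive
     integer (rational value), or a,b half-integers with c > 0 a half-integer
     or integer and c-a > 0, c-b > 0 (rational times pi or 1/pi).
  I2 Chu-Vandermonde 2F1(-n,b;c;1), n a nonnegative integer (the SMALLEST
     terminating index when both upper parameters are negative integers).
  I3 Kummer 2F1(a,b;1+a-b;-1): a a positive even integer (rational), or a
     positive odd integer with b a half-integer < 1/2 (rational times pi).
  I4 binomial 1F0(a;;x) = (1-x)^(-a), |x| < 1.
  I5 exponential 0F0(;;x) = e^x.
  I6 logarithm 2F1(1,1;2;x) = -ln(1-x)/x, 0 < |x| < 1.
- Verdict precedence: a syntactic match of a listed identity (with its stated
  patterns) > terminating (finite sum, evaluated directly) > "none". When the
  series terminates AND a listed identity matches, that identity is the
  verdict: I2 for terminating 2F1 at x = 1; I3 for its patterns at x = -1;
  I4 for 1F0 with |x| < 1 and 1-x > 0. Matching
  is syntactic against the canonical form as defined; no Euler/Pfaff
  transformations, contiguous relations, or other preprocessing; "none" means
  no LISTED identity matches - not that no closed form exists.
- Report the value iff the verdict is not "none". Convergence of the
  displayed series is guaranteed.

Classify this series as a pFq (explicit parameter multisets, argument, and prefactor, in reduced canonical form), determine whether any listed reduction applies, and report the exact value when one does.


The series (x = 1) is 2F1: upper {-1/2, 1/2}, lower {5/2}, prefactor -7/8. Verdict: Gauss (I1, half-integer pattern) fires (x = 1; upper {-1/2, 1/2} half-integers, c = 5/2 in the evaluable pattern). Exact value: (-63/256) * pi.

The tell: from the first term -7/8: the running product (C = -7/8, x = 1) telescopes to a rising factorial.
Step ratio: r(k) = 1 * (k-1/2) (k+1/2) / [(k+5/2) (k+1)] ; factor over Q: parameters, x = 1, and C = -7/8.


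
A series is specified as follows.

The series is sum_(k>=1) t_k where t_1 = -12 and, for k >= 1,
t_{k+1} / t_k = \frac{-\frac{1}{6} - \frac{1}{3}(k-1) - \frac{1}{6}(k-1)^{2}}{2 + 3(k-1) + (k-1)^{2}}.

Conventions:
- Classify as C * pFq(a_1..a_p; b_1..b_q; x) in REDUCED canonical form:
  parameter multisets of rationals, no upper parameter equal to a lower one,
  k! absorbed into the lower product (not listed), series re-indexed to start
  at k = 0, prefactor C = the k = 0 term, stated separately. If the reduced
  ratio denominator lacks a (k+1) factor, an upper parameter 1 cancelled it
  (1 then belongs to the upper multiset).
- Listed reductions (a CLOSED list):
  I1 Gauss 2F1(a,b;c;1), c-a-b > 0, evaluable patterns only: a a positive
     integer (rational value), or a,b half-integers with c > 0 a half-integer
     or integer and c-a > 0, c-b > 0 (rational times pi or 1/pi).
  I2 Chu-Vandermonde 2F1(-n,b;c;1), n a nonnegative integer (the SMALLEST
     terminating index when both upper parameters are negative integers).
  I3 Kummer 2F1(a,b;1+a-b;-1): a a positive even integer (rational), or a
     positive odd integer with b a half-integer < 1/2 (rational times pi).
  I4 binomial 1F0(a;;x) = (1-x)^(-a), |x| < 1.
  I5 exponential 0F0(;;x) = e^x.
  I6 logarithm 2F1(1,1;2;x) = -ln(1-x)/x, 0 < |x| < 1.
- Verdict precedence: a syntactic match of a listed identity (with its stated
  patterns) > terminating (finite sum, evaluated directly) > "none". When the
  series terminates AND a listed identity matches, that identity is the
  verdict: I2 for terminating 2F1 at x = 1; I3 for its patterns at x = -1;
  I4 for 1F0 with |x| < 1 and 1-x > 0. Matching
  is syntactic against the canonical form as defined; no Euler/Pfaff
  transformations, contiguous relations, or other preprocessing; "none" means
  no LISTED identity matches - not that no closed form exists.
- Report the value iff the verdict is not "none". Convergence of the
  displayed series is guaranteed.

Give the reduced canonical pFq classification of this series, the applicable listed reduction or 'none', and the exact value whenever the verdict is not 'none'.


x = -\frac{1}{6} here; the reduced form reads 2F1, upper {1, 1}, lower {2}, C = -12. Verdict: logarithm (I6) applies (the logarithm: parameters (1,1;2), x = -\frac{1}{6}). Sum: \left(-72\right) \cdot \ln\left(\frac{7}{6}\right).

The tell: with t_0 = -12, the expanded ratio factors over Q; prefactor -12, roots give parameters.
Ratio: r(k) = -\frac{1}{6} * (k+1) (k+1) / [(k+2) (k+1)] - rational in k, leading ratio -\frac{1}{6}; with t_0 = -12, classification follows.


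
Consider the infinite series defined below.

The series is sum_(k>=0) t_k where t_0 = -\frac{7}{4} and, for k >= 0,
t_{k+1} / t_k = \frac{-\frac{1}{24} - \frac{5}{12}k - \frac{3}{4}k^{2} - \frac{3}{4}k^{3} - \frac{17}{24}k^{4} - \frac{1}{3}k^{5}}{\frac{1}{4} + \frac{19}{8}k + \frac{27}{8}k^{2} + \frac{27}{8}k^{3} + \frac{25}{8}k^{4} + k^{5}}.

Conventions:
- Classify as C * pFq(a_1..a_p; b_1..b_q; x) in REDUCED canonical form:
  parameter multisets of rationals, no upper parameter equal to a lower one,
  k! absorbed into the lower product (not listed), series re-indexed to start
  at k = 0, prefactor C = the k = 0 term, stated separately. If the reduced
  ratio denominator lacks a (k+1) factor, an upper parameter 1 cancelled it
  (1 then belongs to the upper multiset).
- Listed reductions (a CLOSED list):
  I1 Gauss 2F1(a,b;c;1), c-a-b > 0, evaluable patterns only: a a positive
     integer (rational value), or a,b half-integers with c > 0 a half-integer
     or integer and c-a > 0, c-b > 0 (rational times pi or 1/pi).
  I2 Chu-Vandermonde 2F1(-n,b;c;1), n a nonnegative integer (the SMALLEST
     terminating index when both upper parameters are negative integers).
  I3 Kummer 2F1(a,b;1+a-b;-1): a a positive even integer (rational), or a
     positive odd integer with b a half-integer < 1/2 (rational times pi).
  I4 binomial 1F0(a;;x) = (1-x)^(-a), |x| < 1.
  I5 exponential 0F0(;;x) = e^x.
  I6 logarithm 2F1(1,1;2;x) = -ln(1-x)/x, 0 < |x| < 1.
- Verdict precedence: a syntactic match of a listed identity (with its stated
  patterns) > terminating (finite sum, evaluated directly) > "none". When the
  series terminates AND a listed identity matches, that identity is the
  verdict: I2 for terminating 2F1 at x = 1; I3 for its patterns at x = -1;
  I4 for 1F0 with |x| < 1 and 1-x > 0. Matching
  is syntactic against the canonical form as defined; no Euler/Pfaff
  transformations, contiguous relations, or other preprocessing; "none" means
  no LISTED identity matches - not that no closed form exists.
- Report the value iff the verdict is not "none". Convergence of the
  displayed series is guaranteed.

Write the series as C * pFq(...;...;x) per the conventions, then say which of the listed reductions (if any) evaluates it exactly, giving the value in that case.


Canonical form: C = -\frac{7}{4} times 2F1 with upper {1, 1}, lower {2}, x = -\frac{1}{3}. Verdict at x = -\frac{1}{3}: the logarithmic series (I6) matches (the logarithm: parameters (1,1;2), x = -\frac{1}{3}). Its exact value is \left(-\frac{21}{4}\right) \cdot \ln\left(\frac{4}{3}\right).

The tell: x = -\frac{1}{3} and cancel k^2 + 1 from the displayed ratio first; then prefactor -7/4.
Consecutive-term ratio: r(k) = -\frac{1}{3} * (k+1) (k+1) / [(k+2) (k+1)] ; factor over Q: parameters, x = -\frac{1}{3}, and C = -\frac{7}{4}.


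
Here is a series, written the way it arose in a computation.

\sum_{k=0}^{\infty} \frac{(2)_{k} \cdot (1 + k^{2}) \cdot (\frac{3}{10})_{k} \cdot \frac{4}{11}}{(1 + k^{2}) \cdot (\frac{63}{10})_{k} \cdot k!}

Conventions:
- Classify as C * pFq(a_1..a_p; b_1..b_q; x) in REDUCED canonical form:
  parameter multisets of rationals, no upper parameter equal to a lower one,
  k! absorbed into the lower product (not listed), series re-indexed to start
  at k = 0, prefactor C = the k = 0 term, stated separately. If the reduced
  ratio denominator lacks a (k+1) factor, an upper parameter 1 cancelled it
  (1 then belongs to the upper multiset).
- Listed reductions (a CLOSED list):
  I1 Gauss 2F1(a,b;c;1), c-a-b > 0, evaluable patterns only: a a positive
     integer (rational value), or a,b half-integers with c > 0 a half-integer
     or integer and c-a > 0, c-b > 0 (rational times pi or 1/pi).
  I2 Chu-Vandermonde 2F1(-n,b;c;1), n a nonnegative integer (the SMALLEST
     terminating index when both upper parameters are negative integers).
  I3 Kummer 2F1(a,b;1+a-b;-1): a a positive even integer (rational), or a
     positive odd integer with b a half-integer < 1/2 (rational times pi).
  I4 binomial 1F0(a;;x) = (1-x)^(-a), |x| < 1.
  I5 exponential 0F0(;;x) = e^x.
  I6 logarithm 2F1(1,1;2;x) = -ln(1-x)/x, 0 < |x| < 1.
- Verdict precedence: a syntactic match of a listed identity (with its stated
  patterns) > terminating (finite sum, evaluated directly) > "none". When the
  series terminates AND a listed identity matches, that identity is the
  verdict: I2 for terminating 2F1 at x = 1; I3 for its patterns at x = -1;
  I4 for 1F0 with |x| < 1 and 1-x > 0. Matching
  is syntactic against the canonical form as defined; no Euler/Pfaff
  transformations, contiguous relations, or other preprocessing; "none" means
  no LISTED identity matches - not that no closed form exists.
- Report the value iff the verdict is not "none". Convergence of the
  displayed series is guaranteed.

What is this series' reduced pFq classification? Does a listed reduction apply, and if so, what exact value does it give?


Classification (C = \frac{4}{11}): 2F1 with upper {\frac{3}{10}, 2}, lower {\frac{63}{10}}, argument x = 1. Verdict: Gauss (I1, integer-parameter pattern) matches (x = 1: the Gamma ratio telescopes since c-a-b = 4 > 0 and a = 2 in Z>0). Value: \frac{2279}{5500}.

Key observation: with t_0 = \frac{4}{11}, k^2 + 1 divides numerator and denominator alike; C = 4/11, x = 1 after cancelling.
Step ratio: r(k) = 1 * (k+\frac{3}{10}) (k+2) / [(k+\frac{63}{10}) (k+1)] ; factor over Q: parameters, x = 1, and C = \frac{4}{11}.


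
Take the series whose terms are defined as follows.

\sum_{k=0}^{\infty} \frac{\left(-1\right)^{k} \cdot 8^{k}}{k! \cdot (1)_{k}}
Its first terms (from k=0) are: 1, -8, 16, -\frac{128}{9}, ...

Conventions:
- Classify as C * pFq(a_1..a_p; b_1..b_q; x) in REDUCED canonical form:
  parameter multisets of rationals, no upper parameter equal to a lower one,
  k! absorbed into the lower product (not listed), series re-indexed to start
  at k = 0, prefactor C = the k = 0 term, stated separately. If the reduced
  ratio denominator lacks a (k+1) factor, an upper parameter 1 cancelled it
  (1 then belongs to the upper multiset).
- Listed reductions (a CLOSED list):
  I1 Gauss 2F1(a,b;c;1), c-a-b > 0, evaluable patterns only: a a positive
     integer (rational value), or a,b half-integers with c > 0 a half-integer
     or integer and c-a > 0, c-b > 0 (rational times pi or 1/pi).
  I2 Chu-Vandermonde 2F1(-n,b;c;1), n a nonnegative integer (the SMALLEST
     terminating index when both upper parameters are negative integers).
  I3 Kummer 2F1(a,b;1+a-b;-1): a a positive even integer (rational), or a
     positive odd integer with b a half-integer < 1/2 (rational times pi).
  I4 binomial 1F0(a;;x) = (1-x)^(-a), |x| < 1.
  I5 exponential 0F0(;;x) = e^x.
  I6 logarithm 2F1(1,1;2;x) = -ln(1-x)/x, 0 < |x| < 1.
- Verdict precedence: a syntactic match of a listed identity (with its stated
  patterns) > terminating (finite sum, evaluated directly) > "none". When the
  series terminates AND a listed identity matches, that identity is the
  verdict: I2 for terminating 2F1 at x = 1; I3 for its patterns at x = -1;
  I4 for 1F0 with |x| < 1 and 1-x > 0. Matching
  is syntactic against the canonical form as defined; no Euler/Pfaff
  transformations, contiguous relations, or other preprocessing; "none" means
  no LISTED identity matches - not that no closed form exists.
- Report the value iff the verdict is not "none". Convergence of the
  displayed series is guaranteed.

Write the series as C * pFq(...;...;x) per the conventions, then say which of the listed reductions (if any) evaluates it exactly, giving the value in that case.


At argument -8: a 0F1 with upper {-}, lower {1}, scaled by C = 1. Verdict: none. Every listed pattern misses the 0F1 form at -8, upper {-}.

Key step: x = -8 and the (-1)^k factor (C = 1, x = -8) folds into the argument's sign.
Term ratio: r(k) = -8 * 1 / [(k+1) (k+1)] - poly over poly, x = -8 from leading terms; C = 1 at k = 0.


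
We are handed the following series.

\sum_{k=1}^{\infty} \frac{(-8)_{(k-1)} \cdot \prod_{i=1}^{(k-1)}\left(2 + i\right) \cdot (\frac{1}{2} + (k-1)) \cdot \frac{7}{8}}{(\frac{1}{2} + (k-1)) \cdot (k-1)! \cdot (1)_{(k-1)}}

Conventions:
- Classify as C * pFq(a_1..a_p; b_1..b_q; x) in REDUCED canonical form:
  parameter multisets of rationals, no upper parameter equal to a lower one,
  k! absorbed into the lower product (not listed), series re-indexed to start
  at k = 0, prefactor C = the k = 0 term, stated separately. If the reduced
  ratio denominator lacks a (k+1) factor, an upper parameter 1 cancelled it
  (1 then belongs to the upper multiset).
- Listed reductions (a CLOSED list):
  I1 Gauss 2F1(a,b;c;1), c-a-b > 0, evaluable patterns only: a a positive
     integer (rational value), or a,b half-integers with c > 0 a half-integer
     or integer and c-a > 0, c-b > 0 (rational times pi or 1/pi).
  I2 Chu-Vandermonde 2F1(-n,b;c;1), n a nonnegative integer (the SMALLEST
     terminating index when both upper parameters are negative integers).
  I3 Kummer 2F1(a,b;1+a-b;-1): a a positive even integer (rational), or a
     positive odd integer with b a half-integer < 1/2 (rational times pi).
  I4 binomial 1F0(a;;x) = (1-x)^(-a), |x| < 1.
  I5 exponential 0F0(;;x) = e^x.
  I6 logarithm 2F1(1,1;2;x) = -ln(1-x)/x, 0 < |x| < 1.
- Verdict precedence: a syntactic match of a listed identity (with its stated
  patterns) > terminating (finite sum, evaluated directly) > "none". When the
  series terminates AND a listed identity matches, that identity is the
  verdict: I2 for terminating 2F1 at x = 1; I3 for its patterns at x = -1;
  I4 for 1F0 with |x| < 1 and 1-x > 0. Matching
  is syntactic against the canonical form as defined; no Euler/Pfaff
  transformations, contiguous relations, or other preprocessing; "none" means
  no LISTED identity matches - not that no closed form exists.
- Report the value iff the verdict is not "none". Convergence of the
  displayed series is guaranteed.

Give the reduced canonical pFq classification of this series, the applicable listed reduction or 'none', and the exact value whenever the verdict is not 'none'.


With C = \frac{7}{8}: the canonical form is 2F1(-8, 3; 1; 1). Verdict: Chu-Vandermonde (I2) fires (terminating 2F1 at x = 1 with n = 8, b = 3, c = 1). Sum: 0.

The tell: x = 1 and striking the common factor k + 1/2 reduces the term (C = 7/8).
Ratio: r(k) = 1 * (k-8) (k+3) / [(k+1) (k+1)] - rational in k, leading ratio 1; with t_0 = \frac{7}{8}, classification follows.


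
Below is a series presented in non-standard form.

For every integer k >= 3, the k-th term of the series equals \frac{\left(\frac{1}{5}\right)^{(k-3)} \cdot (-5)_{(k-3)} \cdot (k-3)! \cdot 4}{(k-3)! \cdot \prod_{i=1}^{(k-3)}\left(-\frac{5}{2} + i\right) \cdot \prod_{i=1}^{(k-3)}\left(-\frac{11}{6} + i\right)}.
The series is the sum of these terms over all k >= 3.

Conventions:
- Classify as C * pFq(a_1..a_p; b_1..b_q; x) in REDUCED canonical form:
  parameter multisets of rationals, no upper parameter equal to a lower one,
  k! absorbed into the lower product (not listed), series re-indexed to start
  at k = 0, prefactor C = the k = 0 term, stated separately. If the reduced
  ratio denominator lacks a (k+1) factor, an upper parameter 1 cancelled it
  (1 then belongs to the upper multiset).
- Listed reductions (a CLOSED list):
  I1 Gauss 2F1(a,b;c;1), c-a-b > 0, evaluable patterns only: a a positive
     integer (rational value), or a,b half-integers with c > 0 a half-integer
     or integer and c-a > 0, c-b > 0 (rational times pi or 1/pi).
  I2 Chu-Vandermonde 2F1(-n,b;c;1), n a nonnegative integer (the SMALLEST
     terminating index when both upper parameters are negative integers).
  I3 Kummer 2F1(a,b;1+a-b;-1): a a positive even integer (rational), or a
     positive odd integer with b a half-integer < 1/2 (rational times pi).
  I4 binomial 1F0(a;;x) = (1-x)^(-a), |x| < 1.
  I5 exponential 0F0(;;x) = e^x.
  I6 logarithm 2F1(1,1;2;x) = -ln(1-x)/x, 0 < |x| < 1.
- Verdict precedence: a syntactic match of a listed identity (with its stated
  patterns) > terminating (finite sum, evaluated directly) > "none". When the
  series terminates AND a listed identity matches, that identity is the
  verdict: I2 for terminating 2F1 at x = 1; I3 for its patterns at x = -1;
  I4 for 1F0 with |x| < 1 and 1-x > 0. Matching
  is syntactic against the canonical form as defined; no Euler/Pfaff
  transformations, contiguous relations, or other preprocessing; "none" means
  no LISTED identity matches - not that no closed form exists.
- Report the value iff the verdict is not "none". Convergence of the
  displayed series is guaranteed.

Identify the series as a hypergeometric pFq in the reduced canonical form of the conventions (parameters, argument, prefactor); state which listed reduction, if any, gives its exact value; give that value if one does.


Key observation: from the first term 4: the factorial ratio (C = 4) (k+a-1)!/(a-1)! is a rising factorial (a)_k.
Adjacent-term ratio: r(k) = \frac{1}{5} * (k-5) (k+1) / [(k-\frac{3}{2}) (k-\frac{5}{6}) (k+1)] ; factor over Q: parameters, x = \frac{1}{5}, and C = 4.

With C = 4: the canonical form is 2F2(-5, 1; -\frac{3}{2}, -\frac{5}{6}; \frac{1}{5}). Verdict: terminating - no listed pattern fits, but -5 in the upper list cuts the series at k = 5; direct evaluation. Value: -\frac{57083692}{27015625}.
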